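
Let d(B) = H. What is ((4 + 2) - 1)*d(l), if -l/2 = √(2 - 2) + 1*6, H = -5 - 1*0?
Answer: -25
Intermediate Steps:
H = -5 (H = -5 + 0 = -5)
l = -12 (l = -2*(√(2 - 2) + 1*6) = -2*(√0 + 6) = -2*(0 + 6) = -2*6 = -12)
d(B) = -5
((4 + 2) - 1)*d(l) = ((4 + 2) - 1)*(-5) = (6 - 1)*(-5) = 5*(-5) = -25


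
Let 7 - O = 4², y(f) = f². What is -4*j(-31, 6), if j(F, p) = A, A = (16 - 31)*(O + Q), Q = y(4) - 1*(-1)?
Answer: 480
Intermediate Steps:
O = -9 (O = 7 - 1*4² = 7 - 1*16 = 7 - 16 = -9)
Q = 17 (Q = 4² - 1*(-1) = 16 + 1 = 17)
A = -120 (A = (16 - 31)*(-9 + 17) = -15*8 = -120)
j(F, p) = -120
-4*j(-31, 6) = -4*(-120) = 480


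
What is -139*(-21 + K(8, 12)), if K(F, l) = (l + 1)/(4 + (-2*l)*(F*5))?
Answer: 2792371/956 ≈ 2920.9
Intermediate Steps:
K(F, l) = (1 + l)/(4 - 10*F*l) (K(F, l) = (1 + l)/(4 + (-2*l)*(5*F)) = (1 + l)/(4 - 10*F*l))
-139*(-21 + K(8, 12)) = -139*(-21 + (-1 - 1*12)/(2*(-2 + 5*8*12))) = -139*(-21 + (-1 - 12)/(2*(-2 + 480))) = -139*(-21 + (1/2)*(-13)/478) = -139*(-21 + (1/2)*(1/478)*(-13)) = -139*(-21 - 13/956) = -139*(-20089/956) = 2792371/956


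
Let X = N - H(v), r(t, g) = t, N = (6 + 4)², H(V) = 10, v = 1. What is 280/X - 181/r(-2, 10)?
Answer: 1685/18 ≈ 93.611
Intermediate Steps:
N = 100 (N = 10² = 100)
X = 90 (X = 100 - 1*10 = 100 - 10 = 90)
280/X - 181/r(-2, 10) = 280/90 - 181/(-2) = 280*(1/90) - 181*(-½) = 28/9 + 181/2 = 1685/18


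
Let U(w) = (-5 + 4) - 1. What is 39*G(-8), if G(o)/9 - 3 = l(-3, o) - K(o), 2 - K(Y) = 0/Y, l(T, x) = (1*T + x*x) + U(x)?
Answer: 21060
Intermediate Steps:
U(w) = -2 (U(w) = -1 - 1 = -2)
l(T, x) = -2 + T + x² (l(T, x) = (1*T + x*x) - 2 = (T + x²) - 2 = -2 + T + x²)
K(Y) = 2 (K(Y) = 2 - 0/Y = 2 - 1*0 = 2 + 0 = 2)
G(o) = -36 + 9*o² (G(o) = 27 + 9*((-2 - 3 + o²) - 1*2) = 27 + 9*((-5 + o²) - 2) = 27 + 9*(-7 + o²) = 27 + (-63 + 9*o²) = -36 + 9*o²)
39*G(-8) = 39*(-36 + 9*(-8)²) = 39*(-36 + 9*64) = 39*(-36 + 576) = 39*540 = 21060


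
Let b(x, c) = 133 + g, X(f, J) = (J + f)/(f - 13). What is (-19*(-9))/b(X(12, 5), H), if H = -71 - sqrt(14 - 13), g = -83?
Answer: 171/50 ≈ 3.4200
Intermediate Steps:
X(f, J) = (J + f)/(-13 + f)
H = -72 (H = -71 - sqrt(1) = -71 - 1*1 = -71 - 1 = -72)
b(x, c) = 50 (b(x, c) = 133 - 83 = 50)
(-19*(-9))/b(X(12, 5), H) = -19*(-9)/50 = 171*(1/50) = 171/50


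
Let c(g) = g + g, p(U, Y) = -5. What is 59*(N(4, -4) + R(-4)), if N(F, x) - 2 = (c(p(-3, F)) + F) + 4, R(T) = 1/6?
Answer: 59/6 ≈ 9.8333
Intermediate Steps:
c(g) = 2*g
R(T) = 1/6
N(F, x) = -4 + F (N(F, x) = 2 + ((2*(-5) + F) + 4) = 2 + ((-10 + F) + 4) = 2 + (-6 + F) = -4 + F)
59*(N(4, -4) + R(-4)) = 59*((-4 + 4) + 1/6) = 59*(0 + 1/6) = 59*(1/6) = 59/6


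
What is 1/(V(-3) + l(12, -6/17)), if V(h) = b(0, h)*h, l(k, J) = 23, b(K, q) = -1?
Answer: 1/26 ≈ 0.038462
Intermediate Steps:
V(h) = -h
1/(V(-3) + l(12, -6/17)) = 1/(-1*(-3) + 23) = 1/(3 + 23) = 1/26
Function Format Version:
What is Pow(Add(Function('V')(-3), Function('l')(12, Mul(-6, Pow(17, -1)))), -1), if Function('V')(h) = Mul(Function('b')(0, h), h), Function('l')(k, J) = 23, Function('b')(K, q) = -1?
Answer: Rational(1, 26) ≈ 0.038462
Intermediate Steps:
Function('V')(h) = Mul(-1, h)
Pow(Add(Function('V')(-3), Function('l')(12, Mul(-6, Pow(17, -1)))), -1) = Pow(Add(Mul(-1, -3), 23), -1) = Pow(Add(3, 23), -1) = Pow(26, -1) = Rational(1, 26)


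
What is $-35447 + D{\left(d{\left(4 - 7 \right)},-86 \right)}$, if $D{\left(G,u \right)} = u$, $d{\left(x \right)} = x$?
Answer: $-35533$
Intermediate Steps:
$-35447 + D{\left(d{\left(4 - 7 \right)},-86 \right)} = -35447 - 86 = -35533$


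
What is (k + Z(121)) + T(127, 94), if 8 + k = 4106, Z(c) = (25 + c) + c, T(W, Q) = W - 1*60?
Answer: 4432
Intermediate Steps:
T(W, Q) = -60 + W (T(W, Q) = W - 60 = -60 + W)
Z(c) = 25 + 2*c
k = 4098 (k = -8 + 4106 = 4098)
(k + Z(121)) + T(127, 94) = (4098 + (25 + 2*121)) + (-60 + 127) = (4098 + (25 + 242)) + 67 = (4098 + 267) + 67 = 4365 + 67 = 4432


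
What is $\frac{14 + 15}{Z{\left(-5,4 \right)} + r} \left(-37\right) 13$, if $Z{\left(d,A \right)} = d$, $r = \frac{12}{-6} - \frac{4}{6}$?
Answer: $\frac{41847}{23} \approx 1819.4$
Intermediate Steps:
$r = - \frac{8}{3}$ ($r = 12 \left(- \frac{1}{6}\right) - \frac{2}{3} = -2 - \frac{2}{3} = - \frac{8}{3} \approx -2.6667$)
$\frac{14 + 15}{Z{\left(-5,4 \right)} + r} \left(-37\right) 13 = \frac{14 + 15}{-5 - \frac{8}{3}} \left(-37\right) 13 = \frac{29}{- \frac{23}{3}} \left(-37\right) 13 = 29 \left(- \frac{3}{23}\right) \left(-37\right) 13 = \left(- \frac{87}{23}\right) \left(-37\right) 13 = \frac{3219}{23} \cdot 13 = \frac{41847}{23}$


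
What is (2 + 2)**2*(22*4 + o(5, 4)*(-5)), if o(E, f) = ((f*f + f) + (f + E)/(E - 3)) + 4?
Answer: -872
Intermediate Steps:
o(E, f) = 4 + f + f**2 + (E + f)/(-3 + E) (o(E, f) = ((f**2 + f) + (E + f)/(-3 + E)) + 4 = ((f + f**2) + (E + f)/(-3 + E)) + 4 = (f + f**2 + (E + f)/(-3 + E)) + 4 = 4 + f + f**2 + (E + f)/(-3 + E))
(2 + 2)**2*(22*4 + o(5, 4)*(-5)) = (2 + 2)**2*(22*4 + ((-12 - 3*4**2 - 2*4 + 5*5 + 5*4 + 5*4**2)/(-3 + 5))*(-5)) = 4**2*(88 + ((-12 - 3*16 - 8 + 25 + 20 + 5*16)/2)*(-5)) = 16*(88 + ((-12 - 48 - 8 + 25 + 20 + 80)/2)*(-5)) = 16*(88 + ((1/2)*57)*(-5)) = 16*(88 + (57/2)*(-5)) = 16*(88 - 285/2) = 16*(-109/2) = -872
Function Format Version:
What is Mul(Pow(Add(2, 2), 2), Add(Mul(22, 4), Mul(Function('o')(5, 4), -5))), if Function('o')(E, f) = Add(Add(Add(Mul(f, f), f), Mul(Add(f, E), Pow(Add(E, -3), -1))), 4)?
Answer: -872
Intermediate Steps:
Function('o')(E, f) = Add(4, f, Pow(f, 2), Mul(Pow(Add(-3, E), -1), Add(E, f))) (Function('o')(E, f) = Add(Add(Add(Pow(f, 2), f), Mul(Add(E, f), Pow(Add(-3, E), -1))), 4) = Add(Add(Add(f, Pow(f, 2)), Mul(Pow(Add(-3, E), -1), Add(E, f))), 4) = Add(Add(f, Pow(f, 2), Mul(Pow(Add(-3, E), -1), Add(E, f))), 4) = Add(4, f, Pow(f, 2), Mul(Pow(Add(-3, E), -1), Add(E, f))))
Mul(Pow(Add(2, 2), 2), Add(Mul(22, 4), Mul(Function('o')(5, 4), -5))) = Mul(Pow(Add(2, 2), 2), Add(Mul(22, 4), Mul(Mul(Pow(Add(-3, 5), -1), Add(-12, Mul(-3, Pow(4, 2)), Mul(-2, 4), Mul(5, 5), Mul(5, 4), Mul(5, Pow(4, 2)))), -5))) = Mul(Pow(4, 2), Add(88, Mul(Mul(Pow(2, -1), Add(-12, Mul(-3, 16), -8, 25, 20, Mul(5, 16))), -5))) = Mul(16, Add(88, Mul(Mul(Rational(1, 2), Add(-12, -48, -8, 25, 20, 80)), -5))) = Mul(16, Add(88, Mul(Mul(Rational(1, 2), 57), -5))) = Mul(16, Add(88, Mul(Rational(57, 2), -5))) = Mul(16, Add(88, Rational(-285, 2))) = Mul(16, Rational(-109, 2)) = -872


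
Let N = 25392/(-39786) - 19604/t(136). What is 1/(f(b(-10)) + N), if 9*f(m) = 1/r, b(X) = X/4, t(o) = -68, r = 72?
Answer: 73047096/21012541103 ≈ 0.0034764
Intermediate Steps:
N = 32426587/112727 (N = 25392/(-39786) - 19604/(-68) = 25392*(-1/39786) - 19604*(-1/68) = -4232/6631 + 4901/17 = 32426587/112727 ≈ 287.66)
b(X) = X/4 (b(X) = X*(1/4) = X/4)
f(m) = 1/648 (f(m) = (1/9)/72 = (1/9)*(1/72) = 1/648)
1/(f(b(-10)) + N) = 1/(1/648 + 32426587/112727) = 1/(21012541103/73047096) = 73047096/21012541103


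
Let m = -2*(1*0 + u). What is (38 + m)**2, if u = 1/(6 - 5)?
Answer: 1296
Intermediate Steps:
u = 1 (u = 1/1 = 1)
m = -2 (m = -2*(1*0 + 1) = -2*(0 + 1) = -2*1 = -2)
(38 + m)**2 = (38 - 2)**2 = 36**2 = 1296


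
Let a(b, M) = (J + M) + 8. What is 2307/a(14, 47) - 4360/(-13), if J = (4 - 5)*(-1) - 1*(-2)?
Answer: 282871/754 ≈ 375.16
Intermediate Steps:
J = 3 (J = -1*(-1) + 2 = 1 + 2 = 3)
a(b, M) = 11 + M (a(b, M) = (3 + M) + 8 = 11 + M)
2307/a(14, 47) - 4360/(-13) = 2307/(11 + 47) - 4360/(-13) = 2307/58 - 4360*(-1/13) = 2307*(1/58) + 4360/13 = 2307/58 + 4360/13 = 282871/754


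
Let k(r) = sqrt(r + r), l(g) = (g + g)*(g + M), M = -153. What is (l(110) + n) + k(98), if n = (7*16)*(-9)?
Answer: -10454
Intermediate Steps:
l(g) = 2*g*(-153 + g) (l(g) = (g + g)*(g - 153) = (2*g)*(-153 + g) = 2*g*(-153 + g))
k(r) = sqrt(2)*sqrt(r) (k(r) = sqrt(2*r) = sqrt(2)*sqrt(r))
n = -1008 (n = 112*(-9) = -1008)
(l(110) + n) + k(98) = (2*110*(-153 + 110) - 1008) + sqrt(2)*sqrt(98) = (2*110*(-43) - 1008) + sqrt(2)*(7*sqrt(2)) = (-9460 - 1008) + 14 = -10468 + 14 = -10454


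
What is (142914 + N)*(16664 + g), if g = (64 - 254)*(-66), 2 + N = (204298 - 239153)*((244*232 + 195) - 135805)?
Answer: 80420737592888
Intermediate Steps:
N = 2753614708 (N = -2 + (204298 - 239153)*((244*232 + 195) - 135805) = -2 - 34855*((56608 + 195) - 135805) = -2 - 34855*(56803 - 135805) = -2 - 34855*(-79002) = -2 + 2753614710 = 2753614708)
g = 12540 (g = -190*(-66) = 12540)
(142914 + N)*(16664 + g) = (142914 + 2753614708)*(16664 + 12540) = 2753757622*29204 = 80420737592888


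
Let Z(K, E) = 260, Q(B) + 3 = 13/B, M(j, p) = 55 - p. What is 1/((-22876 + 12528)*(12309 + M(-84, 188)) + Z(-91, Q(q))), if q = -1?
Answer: -1/125996988 ≈ -7.9367e-9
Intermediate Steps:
Q(B) = -3 + 13/B
1/((-22876 + 12528)*(12309 + M(-84, 188)) + Z(-91, Q(q))) = 1/((-22876 + 12528)*(12309 + (55 - 1*188)) + 260) = 1/(-10348*(12309 + (55 - 188)) + 260) = 1/(-10348*(12309 - 133) + 260) = 1/(-10348*12176 + 260) = 1/(-125997248 + 260) = 1/(-125996988) = -1/125996988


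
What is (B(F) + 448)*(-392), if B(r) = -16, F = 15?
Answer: -169344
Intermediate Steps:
(B(F) + 448)*(-392) = (-16 + 448)*(-392) = 432*(-392) = -169344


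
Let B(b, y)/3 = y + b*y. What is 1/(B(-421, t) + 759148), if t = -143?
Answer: 1/939328 ≈ 1.0646e-6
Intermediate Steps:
B(b, y) = 3*y + 3*b*y (B(b, y) = 3*(y + b*y) = 3*y + 3*b*y)
1/(B(-421, t) + 759148) = 1/(3*(-143)*(1 - 421) + 759148) = 1/(3*(-143)*(-420) + 759148) = 1/(180180 + 759148) = 1/939328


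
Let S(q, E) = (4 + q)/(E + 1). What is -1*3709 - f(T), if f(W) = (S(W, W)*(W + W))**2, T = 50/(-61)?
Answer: -2046303869/450241 ≈ -4544.9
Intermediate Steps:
T = -50/61 (T = 50*(-1/61) = -50/61 ≈ -0.81967)
S(q, E) = (4 + q)/(1 + E)
f(W) = 4*W**2*(4 + W)**2/(1 + W)**2 (f(W) = (((4 + W)/(1 + W))*(W + W))**2 = (((4 + W)/(1 + W))*(2*W))**2 = (2*W*(4 + W)/(1 + W))**2 = 4*W**2*(4 + W)**2/(1 + W)**2)
-1*3709 - f(T) = -1*3709 - 4*(-50/61)**2*(4 - 50/61)**2/(1 - 50/61)**2 = -3709 - 4*2500*(194/61)**2/(3721*(11/61)**2) = -3709 - 4*2500*3721*37636/(3721*121*3721) = -3709 - 1*376360000/450241 = -3709 - 376360000/450241 = -2046303869/450241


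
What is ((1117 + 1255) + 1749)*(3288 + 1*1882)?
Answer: 21305570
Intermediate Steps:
((1117 + 1255) + 1749)*(3288 + 1*1882) = (2372 + 1749)*(3288 + 1882) = 4121*5170 = 21305570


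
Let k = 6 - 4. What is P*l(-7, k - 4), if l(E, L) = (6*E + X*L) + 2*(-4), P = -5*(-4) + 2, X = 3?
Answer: -1232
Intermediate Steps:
k = 2
P = 22 (P = 20 + 2 = 22)
l(E, L) = -8 + 3*L + 6*E (l(E, L) = (6*E + 3*L) + 2*(-4) = (3*L + 6*E) - 8 = -8 + 3*L + 6*E)
P*l(-7, k - 4) = 22*(-8 + 3*(2 - 4) + 6*(-7)) = 22*(-8 + 3*(-2) - 42) = 22*(-8 - 6 - 42) = 22*(-56) = -1232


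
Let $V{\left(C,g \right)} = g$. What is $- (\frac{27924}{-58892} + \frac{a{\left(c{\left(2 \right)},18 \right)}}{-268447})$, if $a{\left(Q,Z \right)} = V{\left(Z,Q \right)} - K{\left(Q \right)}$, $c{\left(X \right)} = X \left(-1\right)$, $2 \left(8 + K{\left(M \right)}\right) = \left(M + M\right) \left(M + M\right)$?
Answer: $\frac{1873999061}{3952345181} \approx 0.47415$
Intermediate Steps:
$K{\left(M \right)} = -8 + 2 M^{2}$ ($K{\left(M \right)} = -8 + \frac{\left(M + M\right) \left(M + M\right)}{2} = -8 + \frac{2 M 2 M}{2} = -8 + \frac{4 M^{2}}{2} = -8 + 2 M^{2}$)
$c{\left(X \right)} = - X$
$a{\left(Q,Z \right)} = 8 + Q - 2 Q^{2}$ ($a{\left(Q,Z \right)} = Q - \left(-8 + 2 Q^{2}\right) = 8 + Q - 2 Q^{2}$)
$- (\frac{27924}{-58892} + \frac{a{\left(c{\left(2 \right)},18 \right)}}{-268447}) = - (\frac{27924}{-58892} + \frac{8 - 2 - 2 \left(\left(-1\right) 2\right)^{2}}{-268447}) = - (27924 \left(- \frac{1}{58892}\right) + \left(8 - 2 - 2 \left(-2\right)^{2}\right) \left(- \frac{1}{268447}\right)) = - (- \frac{6981}{14723} + \left(8 - 2 - 8\right) \left(- \frac{1}{268447}\right)) = - (- \frac{6981}{14723} - - \frac{2}{268447}) = - (- \frac{6981}{14723} + \frac{2}{268447}) = \left(-1\right) \left(- \frac{1873999061}{3952345181}\right) = \frac{1873999061}{3952345181}$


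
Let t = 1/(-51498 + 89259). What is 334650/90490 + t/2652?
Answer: 3351257795029/906186514428 ≈ 3.6982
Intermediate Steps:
t = 1/37761 ≈ 2.6482e-5
334650/90490 + t/2652 = 334650/90490 + (1/37761)/2652 = 334650*(1/90490) + (1/37761)*(1/2652) = 33465/9049 + 1/100142172 = 3351257795029/906186514428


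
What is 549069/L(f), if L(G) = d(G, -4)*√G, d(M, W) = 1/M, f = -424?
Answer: 1098138*I*√106 ≈ 1.1306e+7*I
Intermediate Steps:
L(G) = G^(-½) (L(G) = √G/G = G^(-½))
549069/L(f) = 549069/((-424)^(-½)) = 549069/((-I*√106/212)) = 549069*(2*I*√106) = 1098138*I*√106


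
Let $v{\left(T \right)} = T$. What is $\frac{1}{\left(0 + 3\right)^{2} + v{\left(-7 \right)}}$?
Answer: $\frac{1}{2} \approx 0.5$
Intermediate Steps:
$\frac{1}{\left(0 + 3\right)^{2} + v{\left(-7 \right)}} = \frac{1}{\left(0 + 3\right)^{2} - 7} = \frac{1}{3^{2} - 7} = \frac{1}{9 - 7} = \frac{1}{2}$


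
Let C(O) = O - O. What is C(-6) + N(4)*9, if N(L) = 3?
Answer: 27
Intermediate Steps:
C(O) = 0
C(-6) + N(4)*9 = 0 + 3*9 = 0 + 27 = 27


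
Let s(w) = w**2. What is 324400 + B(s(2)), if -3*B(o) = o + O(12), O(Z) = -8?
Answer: 973204/3 ≈ 3.2440e+5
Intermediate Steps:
B(o) = 8/3 - o/3 (B(o) = -(o - 8)/3 = -(-8 + o)/3 = 8/3 - o/3)
324400 + B(s(2)) = 324400 + (8/3 - 1/3*2**2) = 324400 + (8/3 - 1/3*4) = 324400 + (8/3 - 4/3) = 324400 + 4/3 = 973204/3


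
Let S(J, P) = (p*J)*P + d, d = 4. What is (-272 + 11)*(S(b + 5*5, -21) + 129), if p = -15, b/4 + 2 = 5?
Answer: -3076668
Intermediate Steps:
b = 12 (b = -8 + 4*5 = -8 + 20 = 12)
S(J, P) = 4 - 15*J*P (S(J, P) = (-15*J)*P + 4 = -15*J*P + 4 = 4 - 15*J*P)
(-272 + 11)*(S(b + 5*5, -21) + 129) = (-272 + 11)*((4 - 15*(12 + 5*5)*(-21)) + 129) = -261*((4 - 15*(12 + 25)*(-21)) + 129) = -261*((4 - 15*37*(-21)) + 129) = -261*((4 + 11655) + 129) = -261*(11659 + 129) = -261*11788 = -3076668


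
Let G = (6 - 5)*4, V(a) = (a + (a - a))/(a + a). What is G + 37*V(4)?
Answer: 45/2 ≈ 22.500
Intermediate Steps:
V(a) = 1/2 (V(a) = (a + 0)/((2*a)) = a*(1/(2*a)) = 1/2)
G = 4 (G = 1*4 = 4)
G + 37*V(4) = 4 + 37*(1/2) = 4 + 37/2 = 45/2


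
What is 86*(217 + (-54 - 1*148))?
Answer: 1290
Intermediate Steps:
86*(217 + (-54 - 1*148)) = 86*(217 + (-54 - 148)) = 86*(217 - 202) = 86*15 = 1290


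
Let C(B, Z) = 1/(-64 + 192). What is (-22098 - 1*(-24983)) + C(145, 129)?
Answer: 369281/128 ≈ 2885.0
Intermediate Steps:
C(B, Z) = 1/128
(-22098 - 1*(-24983)) + C(145, 129) = (-22098 - 1*(-24983)) + 1/128 = (-22098 + 24983) + 1/128 = 2885 + 1/128 = 369281/128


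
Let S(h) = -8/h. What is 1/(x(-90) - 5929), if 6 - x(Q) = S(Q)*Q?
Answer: -1/5915 ≈ -0.00016906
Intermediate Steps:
x(Q) = 14 (x(Q) = 6 - (-8/Q)*Q = 6 - 1*(-8) = 6 + 8 = 14)
1/(x(-90) - 5929) = 1/(14 - 5929) = 1/(-5915) = -1/5915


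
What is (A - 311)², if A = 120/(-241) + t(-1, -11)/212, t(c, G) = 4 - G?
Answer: 253173827404969/2610392464 ≈ 96987.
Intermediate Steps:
A = -21825/51092 (A = 120/(-241) + (4 - 1*(-11))/212 = 120*(-1/241) + (4 + 11)*(1/212) = -120/241 + 15*(1/212) = -120/241 + 15/212 = -21825/51092 ≈ -0.42717)
(A - 311)² = (-21825/51092 - 311)² = (-15911437/51092)² = 253173827404969/2610392464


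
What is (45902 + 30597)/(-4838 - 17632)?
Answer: -76499/22470 ≈ -3.4045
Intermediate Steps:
(45902 + 30597)/(-4838 - 17632) = 76499/(-22470) = 76499*(-1/22470) = -76499/22470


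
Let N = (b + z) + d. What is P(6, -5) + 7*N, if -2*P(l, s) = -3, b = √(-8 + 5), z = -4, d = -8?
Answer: -165/2 + 7*I*√3 ≈ -82.5 + 12.124*I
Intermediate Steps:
b = I*√3 (b = √(-3) = I*√3 ≈ 1.732*I)
P(l, s) = 3/2 (P(l, s) = -½*(-3) = 3/2)
N = -12 + I*√3 (N = (I*√3 - 4) - 8 = (-4 + I*√3) - 8 = -12 + I*√3 ≈ -12.0 + 1.732*I)
P(6, -5) + 7*N = 3/2 + 7*(-12 + I*√3) = 3/2 + (-84 + 7*I*√3) = -165/2 + 7*I*√3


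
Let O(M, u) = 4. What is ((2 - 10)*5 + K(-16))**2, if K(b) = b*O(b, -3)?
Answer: 10816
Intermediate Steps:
K(b) = 4*b (K(b) = b*4 = 4*b)
((2 - 10)*5 + K(-16))**2 = ((2 - 10)*5 + 4*(-16))**2 = (-8*5 - 64)**2 = (-40 - 64)**2 = (-104)**2 = 10816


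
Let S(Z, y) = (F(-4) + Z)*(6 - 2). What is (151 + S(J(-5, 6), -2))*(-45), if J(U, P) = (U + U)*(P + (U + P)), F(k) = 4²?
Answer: 2925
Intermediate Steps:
F(k) = 16
J(U, P) = 2*U*(U + 2*P) (J(U, P) = (2*U)*(P + (P + U)) = (2*U)*(U + 2*P) = 2*U*(U + 2*P))
S(Z, y) = 64 + 4*Z (S(Z, y) = (16 + Z)*(6 - 2) = (16 + Z)*4 = 64 + 4*Z)
(151 + S(J(-5, 6), -2))*(-45) = (151 + (64 + 4*(2*(-5)*(-5 + 2*6))))*(-45) = (151 + (64 + 4*(2*(-5)*(-5 + 12))))*(-45) = (151 + (64 + 4*(2*(-5)*7)))*(-45) = (151 + (64 + 4*(-70)))*(-45) = (151 + (64 - 280))*(-45) = (151 - 216)*(-45) = -65*(-45) = 2925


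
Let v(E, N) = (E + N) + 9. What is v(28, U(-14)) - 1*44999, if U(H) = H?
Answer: -44976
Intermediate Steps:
v(E, N) = 9 + E + N
v(28, U(-14)) - 1*44999 = (9 + 28 - 14) - 1*44999 = 23 - 44999 = -44976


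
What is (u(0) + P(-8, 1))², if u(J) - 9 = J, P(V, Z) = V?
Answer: 1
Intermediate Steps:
u(J) = 9 + J
(u(0) + P(-8, 1))² = ((9 + 0) - 8)² = (9 - 8)² = 1² = 1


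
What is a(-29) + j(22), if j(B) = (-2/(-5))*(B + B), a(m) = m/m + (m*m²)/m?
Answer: 4298/5 ≈ 859.60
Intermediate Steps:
a(m) = 1 + m² (a(m) = 1 + m³/m = 1 + m²)
j(B) = 4*B/5 (j(B) = (-2*(-⅕))*(2*B) = 2*(2*B)/5 = 4*B/5)
a(-29) + j(22) = (1 + (-29)²) + (⅘)*22 = (1 + 841) + 88/5 = 842 + 88/5 = 4298/5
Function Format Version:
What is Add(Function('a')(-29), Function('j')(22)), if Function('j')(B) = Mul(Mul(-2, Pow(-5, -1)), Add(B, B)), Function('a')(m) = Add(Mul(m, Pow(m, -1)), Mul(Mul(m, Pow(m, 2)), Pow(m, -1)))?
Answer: Rational(4298, 5) ≈ 859.60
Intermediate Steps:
Function('a')(m) = Add(1, Pow(m, 2)) (Function('a')(m) = Add(1, Mul(Pow(m, 3), Pow(m, -1))) = Add(1, Pow(m, 2)))
Function('j')(B) = Mul(Rational(4, 5), B) (Function('j')(B) = Mul(Mul(-2, Rational(-1, 5)), Mul(2, B)) = Mul(Rational(2, 5), Mul(2, B)) = Mul(Rational(4, 5), B))
Add(Function('a')(-29), Function('j')(22)) = Add(Add(1, Pow(-29, 2)), Mul(Rational(4, 5), 22)) = Add(Add(1, 841), Rational(88, 5)) = Add(842, Rational(88, 5)) = Rational(4298, 5)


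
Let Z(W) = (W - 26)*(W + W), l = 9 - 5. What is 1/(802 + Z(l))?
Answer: 1/626 ≈ 0.0015974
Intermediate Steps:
l = 4
Z(W) = 2*W*(-26 + W) (Z(W) = (-26 + W)*(2*W) = 2*W*(-26 + W))
1/(802 + Z(l)) = 1/(802 + 2*4*(-26 + 4)) = 1/(802 + 2*4*(-22)) = 1/(802 - 176) = 1/626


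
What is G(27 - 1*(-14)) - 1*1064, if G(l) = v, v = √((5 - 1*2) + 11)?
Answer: -1064 + √14 ≈ -1060.3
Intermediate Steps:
v = √14 (v = √((5 - 2) + 11) = √(3 + 11) = √14 ≈ 3.7417)
G(l) = √14
G(27 - 1*(-14)) - 1*1064 = √14 - 1*1064 = √14 - 1064 = -1064 + √14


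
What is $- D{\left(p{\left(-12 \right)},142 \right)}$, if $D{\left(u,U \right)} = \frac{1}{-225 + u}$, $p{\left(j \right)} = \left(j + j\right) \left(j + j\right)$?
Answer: $- \frac{1}{351} \approx -0.002849$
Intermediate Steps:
$p{\left(j \right)} = 4 j^{2}$ ($p{\left(j \right)} = 2 j 2 j = 4 j^{2}$)
$- D{\left(p{\left(-12 \right)},142 \right)} = - \frac{1}{-225 + 4 \left(-12\right)^{2}} = - \frac{1}{-225 + 4 \cdot 144} = - \frac{1}{-225 + 576} = - \frac{1}{351}$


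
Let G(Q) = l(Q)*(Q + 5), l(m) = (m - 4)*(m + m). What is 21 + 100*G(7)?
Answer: 50421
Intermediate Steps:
l(m) = 2*m*(-4 + m) (l(m) = (-4 + m)*(2*m) = 2*m*(-4 + m))
G(Q) = 2*Q*(-4 + Q)*(5 + Q) (G(Q) = (2*Q*(-4 + Q))*(Q + 5) = (2*Q*(-4 + Q))*(5 + Q) = 2*Q*(-4 + Q)*(5 + Q))
21 + 100*G(7) = 21 + 100*(2*7*(-4 + 7)*(5 + 7)) = 21 + 100*(2*7*3*12) = 21 + 100*504 = 21 + 50400 = 50421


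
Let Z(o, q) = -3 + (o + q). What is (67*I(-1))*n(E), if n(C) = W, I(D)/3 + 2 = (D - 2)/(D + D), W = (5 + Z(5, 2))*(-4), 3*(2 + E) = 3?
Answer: 3618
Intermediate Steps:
E = -1 (E = -2 + (1/3)*3 = -2 + 1 = -1)
Z(o, q) = -3 + o + q
W = -36 (W = (5 + (-3 + 5 + 2))*(-4) = (5 + 4)*(-4) = 9*(-4) = -36)
I(D) = -6 + 3*(-2 + D)/(2*D) (I(D) = -6 + 3*((D - 2)/(D + D)) = -6 + 3*((-2 + D)/((2*D))) = -6 + 3*((-2 + D)*(1/(2*D))) = -6 + 3*((-2 + D)/(2*D)) = -6 + 3*(-2 + D)/(2*D))
n(C) = -36
(67*I(-1))*n(E) = (67*(-9/2 - 3/(-1)))*(-36) = (67*(-9/2 - 3*(-1)))*(-36) = (67*(-9/2 + 3))*(-36) = (67*(-3/2))*(-36) = -201/2*(-36) = 3618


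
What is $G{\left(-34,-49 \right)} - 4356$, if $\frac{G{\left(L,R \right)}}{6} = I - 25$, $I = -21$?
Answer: $-4632$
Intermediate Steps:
$G{\left(L,R \right)} = -276$ ($G{\left(L,R \right)} = 6 \left(-21 - 25\right) = 6 \left(-46\right) = -276$)
$G{\left(-34,-49 \right)} - 4356 = -276 - 4356 = -4632$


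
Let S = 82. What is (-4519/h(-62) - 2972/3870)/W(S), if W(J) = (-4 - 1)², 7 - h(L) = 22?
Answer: 116293/9675 ≈ 12.020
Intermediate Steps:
h(L) = -15 (h(L) = 7 - 1*22 = 7 - 22 = -15)
W(J) = 25 (W(J) = (-5)² = 25)
(-4519/h(-62) - 2972/3870)/W(S) = (-4519/(-15) - 2972/3870)/25 = (-4519*(-1/15) - 2972*1/3870)*(1/25) = (4519/15 - 1486/1935)*(1/25) = (116293/387)*(1/25) = 116293/9675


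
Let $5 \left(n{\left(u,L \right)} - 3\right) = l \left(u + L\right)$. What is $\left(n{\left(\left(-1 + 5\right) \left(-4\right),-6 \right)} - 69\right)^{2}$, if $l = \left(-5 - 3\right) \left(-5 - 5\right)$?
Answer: $174724$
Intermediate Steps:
$l = 80$ ($l = \left(-8\right) \left(-10\right) = 80$)
$n{\left(u,L \right)} = 3 + 16 L + 16 u$ ($n{\left(u,L \right)} = 3 + \frac{80 \left(u + L\right)}{5} = 3 + \frac{80 \left(L + u\right)}{5} = 3 + \frac{80 L + 80 u}{5} = 3 + \left(16 L + 16 u\right) = 3 + 16 L + 16 u$)
$\left(n{\left(\left(-1 + 5\right) \left(-4\right),-6 \right)} - 69\right)^{2} = \left(\left(3 + 16 \left(-6\right) + 16 \left(-1 + 5\right) \left(-4\right)\right) - 69\right)^{2} = \left(\left(3 - 96 + 16 \cdot 4 \left(-4\right)\right) - 69\right)^{2} = \left(\left(3 - 96 + 16 \left(-16\right)\right) - 69\right)^{2} = \left(\left(3 - 96 - 256\right) - 69\right)^{2} = \left(-349 - 69\right)^{2} = \left(-418\right)^{2} = 174724$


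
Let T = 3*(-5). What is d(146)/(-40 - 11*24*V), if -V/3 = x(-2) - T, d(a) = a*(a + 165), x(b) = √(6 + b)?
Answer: 22703/6712 ≈ 3.3825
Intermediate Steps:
d(a) = a*(165 + a)
T = -15
V = -51 (V = -3*(√(6 - 2) - 1*(-15)) = -3*(√4 + 15) = -3*(2 + 15) = -3*17 = -51)
d(146)/(-40 - 11*24*V) = (146*(165 + 146))/(-40 - 11*24*(-51)) = (146*311)/(-40 - 264*(-51)) = 45406/(-40 - 1*(-13464)) = 45406/(-40 + 13464) = 45406/13424 = 45406*(1/13424) = 22703/6712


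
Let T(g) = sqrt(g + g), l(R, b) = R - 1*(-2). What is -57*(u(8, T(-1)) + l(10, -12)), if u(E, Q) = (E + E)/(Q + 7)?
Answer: 228*(-3*sqrt(2) + 25*I)/(sqrt(2) - 7*I) ≈ -809.18 + 25.289*I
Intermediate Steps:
l(R, b) = 2 + R (l(R, b) = R + 2 = 2 + R)
T(g) = sqrt(2)*sqrt(g) (T(g) = sqrt(2*g) = sqrt(2)*sqrt(g))
u(E, Q) = 2*E/(7 + Q) (u(E, Q) = (2*E)/(7 + Q) = 2*E/(7 + Q))
-57*(u(8, T(-1)) + l(10, -12)) = -57*(2*8/(7 + sqrt(2)*sqrt(-1)) + (2 + 10)) = -57*(2*8/(7 + sqrt(2)*I) + 12) = -57*(2*8/(7 + I*sqrt(2)) + 12) = -57*(16/(7 + I*sqrt(2)) + 12) = -57*(12 + 16/(7 + I*sqrt(2))) = -684 - 912/(7 + I*sqrt(2))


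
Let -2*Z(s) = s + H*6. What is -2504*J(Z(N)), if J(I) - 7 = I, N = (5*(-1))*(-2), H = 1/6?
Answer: -3756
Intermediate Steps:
H = 1/6 ≈ 0.16667
N = 10 (N = -5*(-2) = 10)
Z(s) = -1/2 - s/2 (Z(s) = -(s + (1/6)*6)/2 = -(s + 1)/2 = -(1 + s)/2 = -1/2 - s/2)
J(I) = 7 + I
-2504*J(Z(N)) = -2504*(7 + (-1/2 - 1/2*10)) = -2504*(7 + (-1/2 - 5)) = -2504*(7 - 11/2) = -2504*3/2 = -3756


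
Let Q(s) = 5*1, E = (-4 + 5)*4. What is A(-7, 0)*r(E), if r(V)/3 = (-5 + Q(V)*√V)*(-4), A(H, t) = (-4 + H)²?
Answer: -7260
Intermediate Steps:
E = 4 (E = 1*4 = 4)
Q(s) = 5
r(V) = 60 - 60*√V (r(V) = 3*((-5 + 5*√V)*(-4)) = 3*(20 - 20*√V) = 60 - 60*√V)
A(-7, 0)*r(E) = (-4 - 7)²*(60 - 60*√4) = (-11)²*(60 - 60*2) = 121*(60 - 120) = 121*(-60) = -7260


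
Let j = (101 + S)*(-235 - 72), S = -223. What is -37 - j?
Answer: -37491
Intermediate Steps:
j = 37454 (j = (101 - 223)*(-235 - 72) = -122*(-307) = 37454)
-37 - j = -37 - 1*37454 = -37 - 37454 = -37491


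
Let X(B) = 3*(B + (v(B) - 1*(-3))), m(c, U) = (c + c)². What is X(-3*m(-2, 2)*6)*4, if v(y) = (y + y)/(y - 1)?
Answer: -981468/289 ≈ -3396.1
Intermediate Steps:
m(c, U) = 4*c² (m(c, U) = (2*c)² = 4*c²)
v(y) = 2*y/(-1 + y) (v(y) = (2*y)/(-1 + y) = 2*y/(-1 + y))
X(B) = 9 + 3*B + 6*B/(-1 + B) (X(B) = 3*(B + (2*B/(-1 + B) - 1*(-3))) = 3*(B + (2*B/(-1 + B) + 3)) = 3*(B + (3 + 2*B/(-1 + B))) = 3*(3 + B + 2*B/(-1 + B)) = 9 + 3*B + 6*B/(-1 + B))
X(-3*m(-2, 2)*6)*4 = (3*(-3 + (-12*(-2)²*6)² + 4*(-12*(-2)²*6))/(-1 - 12*(-2)²*6))*4 = (3*(-3 + (-12*4*6)² + 4*(-12*4*6))/(-1 - 12*4*6))*4 = (3*(-3 + (-3*16*6)² + 4*(-3*16*6))/(-1 - 3*16*6))*4 = (3*(-3 + (-48*6)² + 4*(-48*6))/(-1 - 48*6))*4 = (3*(-3 + (-288)² + 4*(-288))/(-1 - 288))*4 = (3*(-3 + 82944 - 1152)/(-289))*4 = (3*(-1/289)*81789)*4 = -245367/289*4 = -981468/289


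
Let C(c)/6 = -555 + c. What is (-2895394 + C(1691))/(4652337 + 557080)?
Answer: -2888578/5209417 ≈ -0.55449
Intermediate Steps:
C(c) = -3330 + 6*c (C(c) = 6*(-555 + c) = -3330 + 6*c)
(-2895394 + C(1691))/(4652337 + 557080) = (-2895394 + (-3330 + 6*1691))/(4652337 + 557080) = (-2895394 + (-3330 + 10146))/5209417 = (-2895394 + 6816)*(1/5209417) = -2888578*1/5209417 = -2888578/5209417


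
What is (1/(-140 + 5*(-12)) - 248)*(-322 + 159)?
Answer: 8084963/200 ≈ 40425.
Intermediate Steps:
(1/(-140 + 5*(-12)) - 248)*(-322 + 159) = (1/(-140 - 60) - 248)*(-163) = (1/(-200) - 248)*(-163) = (-1/200 - 248)*(-163) = -49601/200*(-163) = 8084963/200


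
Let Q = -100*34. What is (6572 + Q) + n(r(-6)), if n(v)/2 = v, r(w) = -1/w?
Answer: 9517/3 ≈ 3172.3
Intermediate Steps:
Q = -3400
n(v) = 2*v
(6572 + Q) + n(r(-6)) = (6572 - 3400) + 2*(-1/(-6)) = 3172 + 2*(-1*(-1/6)) = 3172 + 2*(1/6) = 3172 + 1/3 = 9517/3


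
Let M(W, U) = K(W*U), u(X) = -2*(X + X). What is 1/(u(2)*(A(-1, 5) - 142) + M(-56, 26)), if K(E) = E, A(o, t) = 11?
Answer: -1/408 ≈ -0.0024510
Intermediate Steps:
u(X) = -4*X
M(W, U) = U*W (M(W, U) = W*U = U*W)
1/(u(2)*(A(-1, 5) - 142) + M(-56, 26)) = 1/((-4*2)*(11 - 142) + 26*(-56)) = 1/(-8*(-131) - 1456) = 1/(1048 - 1456) = 1/(-408) = -1/408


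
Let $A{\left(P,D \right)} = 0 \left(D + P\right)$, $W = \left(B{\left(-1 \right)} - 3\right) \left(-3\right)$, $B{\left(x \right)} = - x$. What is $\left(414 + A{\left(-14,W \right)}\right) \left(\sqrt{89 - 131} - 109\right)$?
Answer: $-45126 + 414 i \sqrt{42} \approx -45126.0 + 2683.0 i$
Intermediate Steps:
$W = 6$ ($W = \left(\left(-1\right) \left(-1\right) - 3\right) \left(-3\right) = \left(1 - 3\right) \left(-3\right) = \left(-2\right) \left(-3\right) = 6$)
$A{\left(P,D \right)} = 0$
$\left(414 + A{\left(-14,W \right)}\right) \left(\sqrt{89 - 131} - 109\right) = \left(414 + 0\right) \left(\sqrt{89 - 131} - 109\right) = 414 \left(\sqrt{-42} - 109\right) = 414 \left(i \sqrt{42} - 109\right) = 414 \left(-109 + i \sqrt{42}\right) = -45126 + 414 i \sqrt{42}$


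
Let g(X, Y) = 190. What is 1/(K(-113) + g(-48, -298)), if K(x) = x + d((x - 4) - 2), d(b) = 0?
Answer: 1/77 ≈ 0.012987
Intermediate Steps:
K(x) = x (K(x) = x + 0 = x)
1/(K(-113) + g(-48, -298)) = 1/(-113 + 190) = 1/77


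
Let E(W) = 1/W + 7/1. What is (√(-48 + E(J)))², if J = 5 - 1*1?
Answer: -163/4 ≈ -40.750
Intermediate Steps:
J = 4 (J = 5 - 1 = 4)
E(W) = 7 + 1/W (E(W) = 1/W + 7*1 = 1/W + 7 = 7 + 1/W)
(√(-48 + E(J)))² = (√(-48 + (7 + 1/4)))² = (√(-48 + (7 + ¼)))² = (√(-48 + 29/4))² = (√(-163/4))² = (I*√163/2)² = -163/4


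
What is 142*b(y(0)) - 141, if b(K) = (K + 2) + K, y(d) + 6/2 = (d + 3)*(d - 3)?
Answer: -3265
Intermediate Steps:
y(d) = -3 + (-3 + d)*(3 + d) (y(d) = -3 + (d + 3)*(d - 3) = -3 + (3 + d)*(-3 + d) = -3 + (-3 + d)*(3 + d))
b(K) = 2 + 2*K (b(K) = (2 + K) + K = 2 + 2*K)
142*b(y(0)) - 141 = 142*(2 + 2*(-12 + 0**2)) - 141 = 142*(2 + 2*(-12 + 0)) - 141 = 142*(2 + 2*(-12)) - 141 = 142*(2 - 24) - 141 = 142*(-22) - 141 = -3124 - 141 = -3265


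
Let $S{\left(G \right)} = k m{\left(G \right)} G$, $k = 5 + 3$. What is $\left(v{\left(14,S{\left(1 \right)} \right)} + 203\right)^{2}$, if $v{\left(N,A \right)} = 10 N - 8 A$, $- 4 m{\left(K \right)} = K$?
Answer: $128881$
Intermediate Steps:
$m{\left(K \right)} = - \frac{K}{4}$
$k = 8$
$S{\left(G \right)} = - 2 G^{2}$ ($S{\left(G \right)} = 8 \left(- \frac{G}{4}\right) G = - 2 G G = - 2 G^{2}$)
$v{\left(N,A \right)} = - 8 A + 10 N$
$\left(v{\left(14,S{\left(1 \right)} \right)} + 203\right)^{2} = \left(\left(- 8 \left(- 2 \cdot 1^{2}\right) + 10 \cdot 14\right) + 203\right)^{2} = \left(\left(- 8 \left(\left(-2\right) 1\right) + 140\right) + 203\right)^{2} = \left(\left(\left(-8\right) \left(-2\right) + 140\right) + 203\right)^{2} = \left(\left(16 + 140\right) + 203\right)^{2} = \left(156 + 203\right)^{2} = 359^{2} = 128881$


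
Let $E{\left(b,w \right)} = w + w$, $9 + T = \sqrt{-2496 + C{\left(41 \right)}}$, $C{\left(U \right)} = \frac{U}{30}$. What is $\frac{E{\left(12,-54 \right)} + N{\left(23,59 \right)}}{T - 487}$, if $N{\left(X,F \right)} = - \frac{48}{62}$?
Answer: $\frac{1618560}{7455319} + \frac{3372 i \sqrt{2245170}}{231114889} \approx 0.2171 + 0.021862 i$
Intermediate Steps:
$C{\left(U \right)} = \frac{U}{30}$ ($C{\left(U \right)} = U \frac{1}{30} = \frac{U}{30}$)
$T = -9 + \frac{i \sqrt{2245170}}{30}$ ($T = -9 + \sqrt{-2496 + \frac{1}{30} \cdot 41} = -9 + \sqrt{-2496 + \frac{41}{30}} = -9 + \sqrt{- \frac{74839}{30}} = -9 + \frac{i \sqrt{2245170}}{30} \approx -9.0 + 49.946 i$)
$E{\left(b,w \right)} = 2 w$
$N{\left(X,F \right)} = - \frac{24}{31}$ ($N{\left(X,F \right)} = \left(-48\right) \frac{1}{62} = - \frac{24}{31}$)
$\frac{E{\left(12,-54 \right)} + N{\left(23,59 \right)}}{T - 487} = \frac{2 \left(-54\right) - \frac{24}{31}}{\left(-9 + \frac{i \sqrt{2245170}}{30}\right) - 487} = \frac{-108 - \frac{24}{31}}{-496 + \frac{i \sqrt{2245170}}{30}} = - \frac{3372}{31 \left(-496 + \frac{i \sqrt{2245170}}{30}\right)}$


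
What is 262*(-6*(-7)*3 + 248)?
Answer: 97988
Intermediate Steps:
262*(-6*(-7)*3 + 248) = 262*(42*3 + 248) = 262*(126 + 248) = 262*374 = 97988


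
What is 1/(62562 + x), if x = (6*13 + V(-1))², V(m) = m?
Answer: 1/68491 ≈ 1.4600e-5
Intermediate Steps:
x = 5929 (x = (6*13 - 1)² = (78 - 1)² = 77² = 5929)
1/(62562 + x) = 1/(62562 + 5929) = 1/68491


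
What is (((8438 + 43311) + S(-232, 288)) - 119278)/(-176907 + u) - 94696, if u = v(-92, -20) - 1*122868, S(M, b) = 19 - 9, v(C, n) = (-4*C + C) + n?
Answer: -28363183705/299519 ≈ -94696.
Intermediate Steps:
v(C, n) = n - 3*C (v(C, n) = -3*C + n = n - 3*C)
S(M, b) = 10
u = -122612 (u = (-20 - 3*(-92)) - 1*122868 = (-20 + 276) - 122868 = 256 - 122868 = -122612)
(((8438 + 43311) + S(-232, 288)) - 119278)/(-176907 + u) - 94696 = (((8438 + 43311) + 10) - 119278)/(-176907 - 122612) - 94696 = ((51749 + 10) - 119278)/(-299519) - 94696 = (51759 - 119278)*(-1/299519) - 94696 = -67519*(-1/299519) - 94696 = 67519/299519 - 94696 = -28363183705/299519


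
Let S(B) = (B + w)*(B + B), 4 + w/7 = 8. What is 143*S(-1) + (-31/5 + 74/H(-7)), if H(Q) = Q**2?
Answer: -1893039/245 ≈ -7726.7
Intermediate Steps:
w = 28 (w = -28 + 7*8 = -28 + 56 = 28)
S(B) = 2*B*(28 + B) (S(B) = (B + 28)*(B + B) = (28 + B)*(2*B) = 2*B*(28 + B))
143*S(-1) + (-31/5 + 74/H(-7)) = 143*(2*(-1)*(28 - 1)) + (-31/5 + 74/((-7)**2)) = 143*(2*(-1)*27) + (-31*1/5 + 74/49) = 143*(-54) + (-31/5 + 74*(1/49)) = -7722 + (-31/5 + 74/49) = -7722 - 1149/245 = -1893039/245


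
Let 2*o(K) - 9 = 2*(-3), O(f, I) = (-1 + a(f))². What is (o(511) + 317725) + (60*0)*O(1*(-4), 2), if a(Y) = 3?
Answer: 635453/2 ≈ 3.1773e+5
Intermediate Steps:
O(f, I) = 4 (O(f, I) = (-1 + 3)² = 2² = 4)
o(K) = 3/2 (o(K) = 9/2 + (2*(-3))/2 = 9/2 + (½)*(-6) = 9/2 - 3 = 3/2)
(o(511) + 317725) + (60*0)*O(1*(-4), 2) = (3/2 + 317725) + (60*0)*4 = 635453/2 + 0*4 = 635453/2 + 0 = 635453/2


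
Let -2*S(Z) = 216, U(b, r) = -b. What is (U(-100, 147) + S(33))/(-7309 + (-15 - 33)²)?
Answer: 8/5005 ≈ 0.0015984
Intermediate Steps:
S(Z) = -108 (S(Z) = -½*216 = -108)
(U(-100, 147) + S(33))/(-7309 + (-15 - 33)²) = (-1*(-100) - 108)/(-7309 + (-15 - 33)²) = (100 - 108)/(-7309 + (-48)²) = -8/(-7309 + 2304) = -8/(-5005) = -8*(-1/5005) = 8/5005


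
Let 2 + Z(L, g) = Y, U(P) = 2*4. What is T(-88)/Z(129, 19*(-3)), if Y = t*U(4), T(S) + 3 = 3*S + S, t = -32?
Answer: 355/258 ≈ 1.3760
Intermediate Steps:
U(P) = 8
T(S) = -3 + 4*S (T(S) = -3 + (3*S + S) = -3 + 4*S)
Y = -256 (Y = -32*8 = -256)
Z(L, g) = -258 (Z(L, g) = -2 - 256 = -258)
T(-88)/Z(129, 19*(-3)) = (-3 + 4*(-88))/(-258) = (-3 - 352)*(-1/258) = -355*(-1/258) = 355/258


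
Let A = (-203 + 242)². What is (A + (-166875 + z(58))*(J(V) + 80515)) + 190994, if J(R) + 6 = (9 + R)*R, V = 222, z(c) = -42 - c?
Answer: -22005609710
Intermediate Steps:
J(R) = -6 + R*(9 + R) (J(R) = -6 + (9 + R)*R = -6 + R*(9 + R))
A = 1521 (A = 39² = 1521)
(A + (-166875 + z(58))*(J(V) + 80515)) + 190994 = (1521 + (-166875 + (-42 - 1*58))*((-6 + 222² + 9*222) + 80515)) + 190994 = (1521 + (-166875 + (-42 - 58))*((-6 + 49284 + 1998) + 80515)) + 190994 = (1521 + (-166875 - 100)*(51276 + 80515)) + 190994 = (1521 - 166975*131791) + 190994 = (1521 - 22005802225) + 190994 = -22005800704 + 190994 = -22005609710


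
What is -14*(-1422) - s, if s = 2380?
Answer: 17528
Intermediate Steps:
-14*(-1422) - s = -14*(-1422) - 1*2380 = 19908 - 2380 = 17528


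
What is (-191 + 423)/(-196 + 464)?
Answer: 58/67 ≈ 0.86567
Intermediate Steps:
(-191 + 423)/(-196 + 464) = 232/268 = 232*(1/268) = 58/67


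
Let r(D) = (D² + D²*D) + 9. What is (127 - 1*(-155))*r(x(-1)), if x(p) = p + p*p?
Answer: 2538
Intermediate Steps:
x(p) = p + p²
r(D) = 9 + D² + D³ (r(D) = (D² + D³) + 9 = 9 + D² + D³)
(127 - 1*(-155))*r(x(-1)) = (127 - 1*(-155))*(9 + (-(1 - 1))² + (-(1 - 1))³) = (127 + 155)*(9 + (-1*0)² + (-1*0)³) = 282*(9 + 0² + 0³) = 282*(9 + 0 + 0) = 282*9 = 2538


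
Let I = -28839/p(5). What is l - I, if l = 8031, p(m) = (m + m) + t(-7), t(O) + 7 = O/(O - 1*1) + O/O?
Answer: 181307/13 ≈ 13947.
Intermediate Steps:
t(O) = -6 + O/(-1 + O) (t(O) = -7 + (O/(O - 1*1) + O/O) = -7 + (O/(O - 1) + 1) = -7 + (O/(-1 + O) + 1) = -7 + (1 + O/(-1 + O)) = -6 + O/(-1 + O))
p(m) = -41/8 + 2*m (p(m) = (m + m) + (6 - 5*(-7))/(-1 - 7) = 2*m + (6 + 35)/(-8) = 2*m - 1/8*41 = 2*m - 41/8 = -41/8 + 2*m)
I = -76904/13 (I = -28839/(-41/8 + 2*5) = -28839/(-41/8 + 10) = -28839/39/8 = -28839*8/39 = -76904/13 ≈ -5915.7)
l - I = 8031 - 1*(-76904/13) = 8031 + 76904/13 = 181307/13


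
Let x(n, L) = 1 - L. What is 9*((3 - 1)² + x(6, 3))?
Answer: 18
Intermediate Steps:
9*((3 - 1)² + x(6, 3)) = 9*((3 - 1)² + (1 - 1*3)) = 9*(2² + (1 - 3)) = 9*(4 - 2) = 9*2 = 18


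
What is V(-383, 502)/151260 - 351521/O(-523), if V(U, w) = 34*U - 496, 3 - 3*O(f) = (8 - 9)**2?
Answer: -6646384434/12605 ≈ -5.2728e+5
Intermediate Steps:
O(f) = 2/3 (O(f) = 1 - (8 - 9)**2/3 = 1 - 1/3*(-1)**2 = 1 - 1/3*1 = 1 - 1/3 = 2/3)
V(U, w) = -496 + 34*U
V(-383, 502)/151260 - 351521/O(-523) = (-496 + 34*(-383))/151260 - 351521/2/3 = (-496 - 13022)*(1/151260) - 351521*3/2 = -13518*1/151260 - 1054563/2 = -2253/25210 - 1054563/2 = -6646384434/12605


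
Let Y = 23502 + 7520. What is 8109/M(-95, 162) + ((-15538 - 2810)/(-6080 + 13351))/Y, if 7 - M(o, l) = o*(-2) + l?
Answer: -27713335923/1179068665 ≈ -23.504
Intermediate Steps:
M(o, l) = 7 - l + 2*o (M(o, l) = 7 - (o*(-2) + l) = 7 - (-2*o + l) = 7 - (l - 2*o) = 7 + (-l + 2*o) = 7 - l + 2*o)
Y = 31022
8109/M(-95, 162) + ((-15538 - 2810)/(-6080 + 13351))/Y = 8109/(7 - 1*162 + 2*(-95)) + ((-15538 - 2810)/(-6080 + 13351))/31022 = 8109/(7 - 162 - 190) - 18348/7271*(1/31022) = 8109/(-345) - 18348*1/7271*(1/31022) = 8109*(-1/345) - 1668/661*1/31022 = -2703/115 - 834/10252771 = -27713335923/1179068665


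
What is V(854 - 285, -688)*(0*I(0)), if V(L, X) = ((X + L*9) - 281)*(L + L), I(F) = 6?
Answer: 0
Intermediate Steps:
V(L, X) = 2*L*(-281 + X + 9*L) (V(L, X) = ((X + 9*L) - 281)*(2*L) = (-281 + X + 9*L)*(2*L) = 2*L*(-281 + X + 9*L))
V(854 - 285, -688)*(0*I(0)) = (2*(854 - 285)*(-281 - 688 + 9*(854 - 285)))*(0*6) = (2*569*(-281 - 688 + 9*569))*0 = (2*569*(-281 - 688 + 5121))*0 = (2*569*4152)*0 = 4724976*0 = 0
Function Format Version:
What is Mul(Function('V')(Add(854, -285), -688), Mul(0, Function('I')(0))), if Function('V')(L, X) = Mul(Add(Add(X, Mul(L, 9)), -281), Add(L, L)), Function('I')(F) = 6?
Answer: 0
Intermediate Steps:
Function('V')(L, X) = Mul(2, L, Add(-281, X, Mul(9, L))) (Function('V')(L, X) = Mul(Add(Add(X, Mul(9, L)), -281), Mul(2, L)) = Mul(Add(-281, X, Mul(9, L)), Mul(2, L)) = Mul(2, L, Add(-281, X, Mul(9, L))))
Mul(Function('V')(Add(854, -285), -688), Mul(0, Function('I')(0))) = Mul(Mul(2, Add(854, -285), Add(-281, -688, Mul(9, Add(854, -285)))), Mul(0, 6)) = Mul(Mul(2, 569, Add(-281, -688, Mul(9, 569))), 0) = Mul(Mul(2, 569, Add(-281, -688, 5121)), 0) = Mul(Mul(2, 569, 4152), 0) = Mul(4724976, 0) = 0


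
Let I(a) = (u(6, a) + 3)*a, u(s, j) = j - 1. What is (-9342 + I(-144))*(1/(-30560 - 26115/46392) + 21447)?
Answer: 37522015296877002/157529515 ≈ 2.3819e+8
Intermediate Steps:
u(s, j) = -1 + j
I(a) = a*(2 + a) (I(a) = ((-1 + a) + 3)*a = (2 + a)*a = a*(2 + a))
(-9342 + I(-144))*(1/(-30560 - 26115/46392) + 21447) = (-9342 - 144*(2 - 144))*(1/(-30560 - 26115/46392) + 21447) = (-9342 - 144*(-142))*(1/(-30560 - 26115*1/46392) + 21447) = (-9342 + 20448)*(1/(-30560 - 8705/15464) + 21447) = 11106*(1/(-472588545/15464) + 21447) = 11106*(-15464/472588545 + 21447) = 11106*(10135606509151/472588545) = 37522015296877002/157529515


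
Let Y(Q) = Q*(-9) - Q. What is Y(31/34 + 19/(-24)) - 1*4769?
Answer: -973121/204 ≈ -4770.2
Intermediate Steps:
Y(Q) = -10*Q (Y(Q) = -9*Q - Q = -10*Q)
Y(31/34 + 19/(-24)) - 1*4769 = -10*(31/34 + 19/(-24)) - 1*4769 = -10*(31*(1/34) + 19*(-1/24)) - 4769 = -10*(31/34 - 19/24) - 4769 = -10*49/408 - 4769 = -245/204 - 4769 = -973121/204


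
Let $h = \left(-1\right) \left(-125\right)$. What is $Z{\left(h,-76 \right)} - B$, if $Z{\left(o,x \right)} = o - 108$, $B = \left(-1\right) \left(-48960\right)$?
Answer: $-48943$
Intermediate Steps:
$B = 48960$
$h = 125$
$Z{\left(o,x \right)} = -108 + o$
$Z{\left(h,-76 \right)} - B = \left(-108 + 125\right) - 48960 = 17 - 48960 = -48943$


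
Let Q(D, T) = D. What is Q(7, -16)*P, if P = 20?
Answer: 140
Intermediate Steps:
Q(7, -16)*P = 7*20 = 140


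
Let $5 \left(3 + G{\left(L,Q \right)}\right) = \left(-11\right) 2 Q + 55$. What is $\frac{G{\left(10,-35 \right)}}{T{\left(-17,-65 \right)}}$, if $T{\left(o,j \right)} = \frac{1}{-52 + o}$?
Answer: $-11178$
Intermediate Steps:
$G{\left(L,Q \right)} = 8 - \frac{22 Q}{5}$ ($G{\left(L,Q \right)} = -3 + \frac{\left(-11\right) 2 Q + 55}{5} = -3 + \frac{- 22 Q + 55}{5} = -3 + \frac{55 - 22 Q}{5} = -3 - \left(-11 + \frac{22 Q}{5}\right) = 8 - \frac{22 Q}{5}$)
$\frac{G{\left(10,-35 \right)}}{T{\left(-17,-65 \right)}} = \frac{8 - -154}{\frac{1}{-52 - 17}} = \frac{8 + 154}{\frac{1}{-69}} = \frac{162}{- \frac{1}{69}} = 162 \left(-69\right) = -11178$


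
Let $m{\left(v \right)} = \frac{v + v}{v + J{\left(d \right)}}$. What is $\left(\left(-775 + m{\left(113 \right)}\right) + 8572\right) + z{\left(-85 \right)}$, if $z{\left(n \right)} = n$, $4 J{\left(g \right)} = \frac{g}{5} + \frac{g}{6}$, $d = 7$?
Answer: $\frac{105195664}{13637} \approx 7714.0$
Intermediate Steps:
$J{\left(g \right)} = \frac{11 g}{120}$ ($J{\left(g \right)} = \frac{\frac{g}{5} + \frac{g}{6}}{4} = \frac{\frac{11}{30} g}{4} = \frac{11 g}{120}$)
$m{\left(v \right)} = \frac{2 v}{\frac{77}{120} + v}$ ($m{\left(v \right)} = \frac{v + v}{v + \frac{11}{120} \cdot 7} = \frac{2 v}{v + \frac{77}{120}} = \frac{2 v}{\frac{77}{120} + v}$)
$\left(\left(-775 + m{\left(113 \right)}\right) + 8572\right) + z{\left(-85 \right)} = \left(\left(-775 + 240 \cdot 113 \frac{1}{77 + 120 \cdot 113}\right) + 8572\right) - 85 = \left(\left(-775 + 240 \cdot 113 \frac{1}{77 + 13560}\right) + 8572\right) - 85 = \left(\left(-775 + 240 \cdot 113 \cdot \frac{1}{13637}\right) + 8572\right) - 85 = \left(\left(-775 + \frac{27120}{13637}\right) + 8572\right) - 85 = \left(- \frac{10541555}{13637} + 8572\right) - 85 = \frac{106354809}{13637} - 85 = \frac{105195664}{13637}$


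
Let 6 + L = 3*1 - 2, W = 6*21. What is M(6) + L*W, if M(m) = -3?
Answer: -633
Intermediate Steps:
W = 126
L = -5 (L = -6 + (3*1 - 2) = -6 + (3 - 2) = -6 + 1 = -5)
M(6) + L*W = -3 - 5*126 = -3 - 630 = -633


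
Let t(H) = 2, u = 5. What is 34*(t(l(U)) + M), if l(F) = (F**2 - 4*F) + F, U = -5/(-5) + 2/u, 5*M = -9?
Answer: 34/5 ≈ 6.8000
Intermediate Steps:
M = -9/5 (M = (1/5)*(-9) = -9/5 ≈ -1.8000)
U = 7/5 (U = -5/(-5) + 2/5 = -5*(-1/5) + 2*(1/5) = 1 + 2/5 = 7/5 ≈ 1.4000)
l(F) = F**2 - 3*F
34*(t(l(U)) + M) = 34*(2 - 9/5) = 34*(1/5) = 34/5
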